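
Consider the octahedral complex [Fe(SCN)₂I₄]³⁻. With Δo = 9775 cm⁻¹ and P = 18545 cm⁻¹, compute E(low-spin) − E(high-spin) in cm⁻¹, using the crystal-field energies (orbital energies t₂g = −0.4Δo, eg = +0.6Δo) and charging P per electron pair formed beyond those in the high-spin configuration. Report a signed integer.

Ligand charges: 2×(-1) from SCN⁻ and 4×(-1) from I⁻ sum to -6; with overall charge -3, Fe is +3.
Group 8 minus oxidation state +3 gives a d⁵ configuration for Fe³⁺.
High-spin: t₂g³ eg², CFSE = 0.0Δo = 0 cm⁻¹.
For low-spin the configuration is t₂g⁵ eg⁰: orbital energy -2.0 × 9775 = -19550 cm⁻¹, and 2 additional pairs relative to high-spin add 37090 cm⁻¹, giving 17540 cm⁻¹.
The difference is 17540 − (0) = 17540 cm⁻¹, so high-spin lies lower.

17540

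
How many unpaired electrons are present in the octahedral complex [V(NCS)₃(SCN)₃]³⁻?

Ligand charges: 3×(-1) from NCS⁻ and 3×(-1) from SCN⁻ sum to -6; with overall charge -3, V is +3.
Group 5 minus oxidation state +3 gives a d² configuration for V³⁺.
Configuration: t₂g² eg⁰, giving 2 unpaired electrons.

2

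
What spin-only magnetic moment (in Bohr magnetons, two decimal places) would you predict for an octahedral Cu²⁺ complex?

1.73 Bohr magnetons

Cu²⁺: group 11, so d-count = 11 − 2 = 9.
For octahedral d⁹ the high- and low-spin configurations coincide.
Configuration: t₂g⁶ eg³ → 1 unpaired electron.
μ(spin-only) = √[1(1+2)] = √3 ≈ 1.73 Bohr magnetons.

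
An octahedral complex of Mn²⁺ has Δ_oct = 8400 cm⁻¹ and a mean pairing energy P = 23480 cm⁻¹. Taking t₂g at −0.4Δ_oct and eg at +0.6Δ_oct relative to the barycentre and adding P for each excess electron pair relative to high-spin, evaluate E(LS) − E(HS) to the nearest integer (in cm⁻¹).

30160

Mn²⁺: group 7, so d-count = 7 − 2 = 5.
High-spin: t₂g³ eg², CFSE = 0.0Δ_oct = 0 cm⁻¹.
Low-spin: t₂g⁵ eg⁰, orbital CFSE = -2.0Δ_oct = -16800 cm⁻¹; plus 2 excess pairs × P = +46960 cm⁻¹; total 30160 cm⁻¹.
E(LS) − E(HS) = 30160 − (0) = 30160 cm⁻¹.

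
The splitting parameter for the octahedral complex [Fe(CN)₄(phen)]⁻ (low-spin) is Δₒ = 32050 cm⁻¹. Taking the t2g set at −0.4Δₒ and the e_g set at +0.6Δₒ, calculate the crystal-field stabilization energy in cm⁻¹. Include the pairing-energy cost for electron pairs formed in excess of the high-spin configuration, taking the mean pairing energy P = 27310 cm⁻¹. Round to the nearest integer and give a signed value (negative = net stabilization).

Ligand charges: 4×(-1) from CN⁻ and 1×(+0) from phen sum to -4; with overall charge -1, Fe is +3.
Fe sits in group 8; removing 3 electrons leaves Fe³⁺ with 8 − 3 = 5 d electrons.
Electron filling gives t2g^5 e_g^0.
Orbital CFSE = 5(-0.4) + 0(0.6) = -2.0Δₒ = -2.0 × 32050 = -64100 cm⁻¹.
High-spin d⁵ would be t2g^3 e_g^2 with 0 pairs; low-spin has 2, so 2 excess pairs cost +2P = +54620 cm⁻¹.
Combining: -64100 + 54620 = -9480 cm⁻¹.

-9480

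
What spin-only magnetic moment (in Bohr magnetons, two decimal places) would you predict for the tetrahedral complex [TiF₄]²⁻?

2.83 Bohr magnetons

Each F⁻ contributes -1; 4 × (-1) = -4. With overall charge -2, Ti is in the +2 oxidation state.
Ti sits in group 4; removing 2 electrons leaves Ti²⁺ with 4 − 2 = 2 d electrons.
Tetrahedral fields are weak (Δₜ ≈ 4/9 Δₒ), so electrons fill high-spin.
Configuration: e² t₂⁰ → 2 unpaired electrons.
μ(spin-only) = √[2(2+2)] = √8 ≈ 2.83 Bohr magnetons.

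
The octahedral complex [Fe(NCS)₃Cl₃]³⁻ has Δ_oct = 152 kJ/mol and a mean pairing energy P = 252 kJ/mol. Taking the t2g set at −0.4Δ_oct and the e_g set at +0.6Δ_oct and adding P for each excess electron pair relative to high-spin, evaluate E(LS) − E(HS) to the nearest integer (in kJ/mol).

Ligand charges: 3×(-1) from NCS⁻ and 3×(-1) from Cl⁻ sum to -6; with overall charge -3, Fe is +3.
Group 8 minus oxidation state +3 gives a d⁵ configuration for Fe³⁺.
High-spin: t2g^3 e_g^2, CFSE = 0.0Δ_oct = 0 kJ/mol.
For low-spin the configuration is t2g^5 e_g^0: orbital energy -2.0 × 152 = -304 kJ/mol, and 2 additional pairs relative to high-spin add 504 kJ/mol, giving 200 kJ/mol.
Thus E(LS) − E(HS) = 200 kJ/mol.

200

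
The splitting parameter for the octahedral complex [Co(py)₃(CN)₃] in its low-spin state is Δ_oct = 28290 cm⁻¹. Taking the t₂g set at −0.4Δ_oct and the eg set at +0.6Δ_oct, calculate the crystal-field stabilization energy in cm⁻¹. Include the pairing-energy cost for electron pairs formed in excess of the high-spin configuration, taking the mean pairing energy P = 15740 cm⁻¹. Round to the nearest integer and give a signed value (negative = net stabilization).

-36416

Ligand charges: 3×(+0) from py and 3×(-1) from CN⁻ sum to -3; with overall charge +0, Co is +3.
Co³⁺: group 9, so d-count = 9 − 3 = 6.
Configuration: t₂g⁶ eg⁰.
Orbital CFSE = 6(-0.4) + 0(0.6) = -2.4Δ_oct = -2.4 × 28290 = -67896 cm⁻¹.
Pairing penalty: 3 pairs vs 1 in the high-spin reference → 2 extra × P = 31480 cm⁻¹.
Overall CFSE = -67896 + 31480 = -36416 cm⁻¹.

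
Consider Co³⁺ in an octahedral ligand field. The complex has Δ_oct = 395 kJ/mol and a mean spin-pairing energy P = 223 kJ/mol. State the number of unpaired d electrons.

Co is in group 9, so Co³⁺ is d⁶ (9 − 3 = 6).
Here Δ_oct > P (395 > 223), so the low-spin state is favoured.
That gives t₂g⁶ eg⁰.
Unpaired electrons: 0.

0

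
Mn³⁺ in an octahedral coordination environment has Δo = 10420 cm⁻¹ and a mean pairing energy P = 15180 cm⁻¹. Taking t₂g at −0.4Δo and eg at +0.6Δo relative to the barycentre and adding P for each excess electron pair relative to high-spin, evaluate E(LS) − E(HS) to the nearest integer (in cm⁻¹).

4760

Mn sits in group 7; removing 3 electrons leaves Mn³⁺ with 7 − 3 = 4 d electrons.
In the high-spin limit (t₂g³ eg¹) the orbital term is -0.6Δo = -6252 cm⁻¹, with no excess pairing.
Low-spin: t₂g⁴ eg⁰, orbital CFSE = -1.6Δo = -16672 cm⁻¹; plus 1 excess pair × P = +15180 cm⁻¹; total -1492 cm⁻¹.
E(LS) − E(HS) = -1492 − (-6252) = 4760 cm⁻¹.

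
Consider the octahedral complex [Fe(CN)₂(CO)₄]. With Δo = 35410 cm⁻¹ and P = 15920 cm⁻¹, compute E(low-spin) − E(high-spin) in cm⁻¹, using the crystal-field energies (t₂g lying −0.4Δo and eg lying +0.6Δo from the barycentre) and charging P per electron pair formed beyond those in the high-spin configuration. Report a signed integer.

-38980

Ligand charges: 2×(-1) from CN⁻ and 4×(+0) from CO sum to -2; with overall charge +0, Fe is +2.
Group 8 minus oxidation state +2 gives a d⁶ configuration for Fe²⁺.
High-spin d⁶ fills as t₂g⁴ eg² with CFSE 4(−0.4) + 2(+0.6) = -0.4Δo = -14164 cm⁻¹.
For low-spin the configuration is t₂g⁶ eg⁰: orbital energy -2.4 × 35410 = -84984 cm⁻¹, and 2 additional pairs relative to high-spin add 31840 cm⁻¹, giving -53144 cm⁻¹.
Thus E(LS) − E(HS) = -38980 cm⁻¹.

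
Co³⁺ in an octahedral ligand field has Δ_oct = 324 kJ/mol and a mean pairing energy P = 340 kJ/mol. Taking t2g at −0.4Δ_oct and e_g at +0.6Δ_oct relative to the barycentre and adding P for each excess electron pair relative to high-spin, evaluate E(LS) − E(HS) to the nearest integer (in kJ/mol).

Co is in group 9, so Co³⁺ is d⁶ (9 − 3 = 6).
In the high-spin limit (t2g^4 e_g^2) the orbital term is -0.4Δ_oct = -130 kJ/mol, with no excess pairing.
Low-spin: t2g^6 e_g^0, orbital CFSE = -2.4Δ_oct = -778 kJ/mol; plus 2 excess pairs × P = +680 kJ/mol; total -98 kJ/mol.
The difference is -98 − (-130) = 32 kJ/mol, so high-spin lies lower.

32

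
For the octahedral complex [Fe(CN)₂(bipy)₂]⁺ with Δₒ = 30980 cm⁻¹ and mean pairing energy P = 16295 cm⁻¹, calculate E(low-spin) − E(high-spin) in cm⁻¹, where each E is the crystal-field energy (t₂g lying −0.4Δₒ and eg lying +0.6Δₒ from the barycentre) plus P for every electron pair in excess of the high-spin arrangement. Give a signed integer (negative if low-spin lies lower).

Ligand charges: 2×(-1) from CN⁻ and 2×(+0) from bipy sum to -2; with overall charge +1, Fe is +3.
Fe sits in group 8; removing 3 electrons leaves Fe³⁺ with 8 − 3 = 5 d electrons.
High-spin d⁵ fills as t₂g³ eg² with CFSE 3(−0.4) + 2(+0.6) = 0.0Δₒ = 0 cm⁻¹.
Low-spin t₂g⁵ eg⁰ gives -2.0Δₒ = -61960 cm⁻¹, but forming 2 extra pairs costs 2P = 32590 cm⁻¹, so E(LS) = -61960 + 32590 = -29370 cm⁻¹.
E(LS) − E(HS) = -29370 − (0) = -29370 cm⁻¹.

-29370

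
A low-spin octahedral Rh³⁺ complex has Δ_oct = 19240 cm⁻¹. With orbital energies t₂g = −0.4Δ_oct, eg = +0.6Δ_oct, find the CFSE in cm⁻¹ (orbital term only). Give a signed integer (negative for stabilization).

Rh sits in group 9; removing 3 electrons leaves Rh³⁺ with 9 − 3 = 6 d electrons.
Configuration: t₂g⁶ eg⁰.
The orbital stabilization is -2.4Δ_oct = -2.4 × 19240 = -46176 cm⁻¹.

-46176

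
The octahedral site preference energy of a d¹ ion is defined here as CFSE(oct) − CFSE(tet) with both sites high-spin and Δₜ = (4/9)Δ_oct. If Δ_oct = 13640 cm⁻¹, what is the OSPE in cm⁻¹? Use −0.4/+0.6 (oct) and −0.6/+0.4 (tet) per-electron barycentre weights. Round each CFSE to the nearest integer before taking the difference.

-1819

In an octahedral site d¹ (HS) is t₂g¹ eg⁰, giving CFSE(oct) = -0.4Δ_oct = -5456 cm⁻¹.
Tetrahedral e¹ t₂⁰ gives -0.6Δₜ = -0.6 × (4/9) × 13640 = -3637 cm⁻¹.
Subtracting, OSPE = -5456 − (-3637) = -1819 cm⁻¹.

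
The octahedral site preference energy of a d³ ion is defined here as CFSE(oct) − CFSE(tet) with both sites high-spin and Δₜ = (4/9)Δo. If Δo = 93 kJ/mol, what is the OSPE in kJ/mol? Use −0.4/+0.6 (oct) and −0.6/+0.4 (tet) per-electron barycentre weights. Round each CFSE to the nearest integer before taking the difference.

Octahedral (high-spin): t₂g³ eg⁰, CFSE = 3(−0.4) + 0(+0.6) = -1.2Δo = -1.2 × 93 = -112 kJ/mol.
Tetrahedral: e² t₂¹, CFSE = 2(−0.6) + 1(+0.4) = -0.8Δₜ = -0.8 × (4/9) × 93 = -33 kJ/mol.
Subtracting, OSPE = -112 − (-33) = -79 kJ/mol.

-79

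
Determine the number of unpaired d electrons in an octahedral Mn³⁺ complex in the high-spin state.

4

Group 7 minus oxidation state +3 gives a d⁴ configuration for Mn³⁺.
Configuration: t₂g³ eg¹, giving 4 unpaired electrons.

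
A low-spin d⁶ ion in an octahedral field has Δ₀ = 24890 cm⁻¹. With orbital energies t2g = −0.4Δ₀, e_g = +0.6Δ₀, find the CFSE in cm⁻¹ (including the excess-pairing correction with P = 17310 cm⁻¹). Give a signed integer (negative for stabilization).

-25116

Configuration: t2g^6 e_g^0.
The orbital stabilization is -2.4Δ₀ = -2.4 × 24890 = -59736 cm⁻¹.
Relative to high-spin t2g^4 e_g^2 (1 paired), the low-spin configuration has 2 additional pairs, contributing +2 × 17310 = +34620 cm⁻¹.
Net CFSE = -59736 + 34620 = -25116 cm⁻¹.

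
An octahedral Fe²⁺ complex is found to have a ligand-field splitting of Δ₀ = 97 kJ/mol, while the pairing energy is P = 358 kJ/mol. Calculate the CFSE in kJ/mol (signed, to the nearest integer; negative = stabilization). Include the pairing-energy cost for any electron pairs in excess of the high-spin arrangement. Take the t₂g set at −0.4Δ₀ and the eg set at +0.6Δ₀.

Fe sits in group 8; removing 2 electrons leaves Fe²⁺ with 8 − 2 = 6 d electrons.
Δ₀ < P, so pairing is avoided: the ground state is high-spin.
That gives t₂g⁴ eg².
Orbital CFSE = -0.4Δ₀ = -0.4 × 97 = -39 kJ/mol.
High-spin has no excess pairs, so no pairing correction applies.

-39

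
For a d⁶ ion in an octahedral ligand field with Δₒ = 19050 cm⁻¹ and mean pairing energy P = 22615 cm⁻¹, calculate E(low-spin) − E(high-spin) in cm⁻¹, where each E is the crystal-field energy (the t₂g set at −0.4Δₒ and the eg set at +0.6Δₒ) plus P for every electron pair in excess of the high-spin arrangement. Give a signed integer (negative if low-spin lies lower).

7130

High-spin d⁶ fills as t₂g⁴ eg² with CFSE 4(−0.4) + 2(+0.6) = -0.4Δₒ = -7620 cm⁻¹.
Low-spin: t₂g⁶ eg⁰, orbital CFSE = -2.4Δₒ = -45720 cm⁻¹; plus 2 excess pairs × P = +45230 cm⁻¹; total -490 cm⁻¹.
E(LS) − E(HS) = -490 − (-7620) = 7130 cm⁻¹.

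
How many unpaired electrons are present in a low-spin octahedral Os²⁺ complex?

0

Os²⁺: group 8, so d-count = 8 − 2 = 6.
Configuration: t2g^6 e_g^0, giving 0 unpaired electrons.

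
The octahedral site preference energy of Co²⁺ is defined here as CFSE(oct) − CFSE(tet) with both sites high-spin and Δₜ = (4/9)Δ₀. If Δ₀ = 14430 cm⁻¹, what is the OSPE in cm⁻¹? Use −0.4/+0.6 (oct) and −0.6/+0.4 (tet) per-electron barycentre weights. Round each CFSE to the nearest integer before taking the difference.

Group 9 minus oxidation state +2 gives a d⁷ configuration for Co²⁺.
In an octahedral site d⁷ (HS) is t₂g⁵ eg², giving CFSE(oct) = -0.8Δ₀ = -11544 cm⁻¹.
Tetrahedral: e⁴ t₂³, CFSE = 4(−0.6) + 3(+0.4) = -1.2Δₜ = -1.2 × (4/9) × 14430 = -7696 cm⁻¹.
Subtracting, OSPE = -11544 − (-7696) = -3848 cm⁻¹.

-3848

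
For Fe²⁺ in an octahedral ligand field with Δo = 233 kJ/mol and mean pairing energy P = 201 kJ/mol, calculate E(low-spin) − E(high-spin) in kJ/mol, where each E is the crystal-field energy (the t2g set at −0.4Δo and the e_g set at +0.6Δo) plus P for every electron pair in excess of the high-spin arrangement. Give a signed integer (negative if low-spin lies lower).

Group 8 minus oxidation state +2 gives a d⁶ configuration for Fe²⁺.
In the high-spin limit (t2g^4 e_g^2) the orbital term is -0.4Δo = -93 kJ/mol, with no excess pairing.
Low-spin t2g^6 e_g^0 gives -2.4Δo = -559 kJ/mol, but forming 2 extra pairs costs 2P = 402 kJ/mol, so E(LS) = -559 + 402 = -157 kJ/mol.
E(LS) − E(HS) = -157 − (-93) = -64 kJ/mol.

-64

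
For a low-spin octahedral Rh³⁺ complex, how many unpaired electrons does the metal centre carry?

0

Rh is in group 9, so Rh³⁺ is d⁶ (9 − 3 = 6).
Configuration: t₂g⁶ eg⁰, giving 0 unpaired electrons.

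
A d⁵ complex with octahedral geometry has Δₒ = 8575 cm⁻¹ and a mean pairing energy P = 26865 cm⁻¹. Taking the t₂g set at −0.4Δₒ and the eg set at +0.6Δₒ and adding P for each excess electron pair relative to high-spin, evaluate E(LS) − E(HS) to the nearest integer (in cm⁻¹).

36580

High-spin d⁵ fills as t₂g³ eg² with CFSE 3(−0.4) + 2(+0.6) = 0.0Δₒ = 0 cm⁻¹.
Low-spin t₂g⁵ eg⁰ gives -2.0Δₒ = -17150 cm⁻¹, but forming 2 extra pairs costs 2P = 53730 cm⁻¹, so E(LS) = -17150 + 53730 = 36580 cm⁻¹.
Thus E(LS) − E(HS) = 36580 cm⁻¹.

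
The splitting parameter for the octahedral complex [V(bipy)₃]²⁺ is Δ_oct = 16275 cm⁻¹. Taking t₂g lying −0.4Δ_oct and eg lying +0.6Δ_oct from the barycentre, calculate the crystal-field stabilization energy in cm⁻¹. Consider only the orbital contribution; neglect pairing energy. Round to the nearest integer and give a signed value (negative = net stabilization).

bipy is neutral, so the +2 overall charge sits on V: oxidation state +2.
V is in group 5, so V²⁺ is d³ (5 − 2 = 3).
The d³ electrons fill as t₂g³ eg⁰.
The orbital stabilization is -1.2Δ_oct = -1.2 × 16275 = -19530 cm⁻¹.

-19530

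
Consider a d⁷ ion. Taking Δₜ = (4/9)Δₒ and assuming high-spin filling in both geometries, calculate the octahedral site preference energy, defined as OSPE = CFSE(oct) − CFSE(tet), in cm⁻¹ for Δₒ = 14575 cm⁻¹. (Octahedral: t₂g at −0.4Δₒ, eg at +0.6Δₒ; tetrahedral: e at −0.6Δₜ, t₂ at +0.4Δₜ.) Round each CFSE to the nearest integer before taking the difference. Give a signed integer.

-3887

Octahedral high-spin t₂g⁵ eg²: CFSE = -0.8 × 14575 = -11660 cm⁻¹.
In a tetrahedral site the filling is e⁴ t₂³: CFSE(tet) = -1.2Δₜ = -1.2 × (4/9)(14575) = -7773 cm⁻¹.
OSPE = CFSE(oct) − CFSE(tet) = -11660 − (-7773) = -3887 cm⁻¹.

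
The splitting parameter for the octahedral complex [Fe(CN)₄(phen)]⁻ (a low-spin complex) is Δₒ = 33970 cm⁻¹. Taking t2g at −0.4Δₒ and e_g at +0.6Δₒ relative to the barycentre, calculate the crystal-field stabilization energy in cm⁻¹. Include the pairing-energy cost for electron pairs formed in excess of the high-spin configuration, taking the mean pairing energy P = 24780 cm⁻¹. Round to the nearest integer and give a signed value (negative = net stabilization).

Ligand charges: 4×(-1) from CN⁻ and 1×(+0) from phen sum to -4; with overall charge -1, Fe is +3.
Fe sits in group 8; removing 3 electrons leaves Fe³⁺ with 8 − 3 = 5 d electrons.
Configuration: t2g^5 e_g^0.
CFSE(orbital) = 5×(-0.4Δₒ) + 0×(0.6Δₒ) = -2.0Δₒ; with Δₒ = 33970 cm⁻¹ that is -67940 cm⁻¹.
Relative to high-spin t2g^3 e_g^2 (0 paired), the low-spin configuration has 2 additional pairs, contributing +2 × 24780 = +49560 cm⁻¹.
Net CFSE = -67940 + 49560 = -18380 cm⁻¹.

-18380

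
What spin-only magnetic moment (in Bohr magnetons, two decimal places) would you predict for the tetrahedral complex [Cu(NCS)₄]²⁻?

Each NCS⁻ contributes -1; 4 × (-1) = -4. With overall charge -2, Cu is in the +2 oxidation state.
Cu²⁺: group 11, so d-count = 11 − 2 = 9.
Tetrahedral fields are weak (Δₜ ≈ 4/9 Δₒ), so electrons fill high-spin.
Configuration: e⁴ t₂⁵ → 1 unpaired electron.
μ(spin-only) = √[1(1+2)] = √3 ≈ 1.73 Bohr magnetons.

1.73 Bohr magnetons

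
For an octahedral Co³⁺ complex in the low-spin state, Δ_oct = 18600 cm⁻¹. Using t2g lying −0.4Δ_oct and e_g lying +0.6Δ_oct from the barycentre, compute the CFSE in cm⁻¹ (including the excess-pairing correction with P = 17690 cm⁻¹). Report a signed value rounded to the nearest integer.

Co sits in group 9; removing 3 electrons leaves Co³⁺ with 9 − 3 = 6 d electrons.
Electron filling gives t2g^6 e_g^0.
The orbital stabilization is -2.4Δ_oct = -2.4 × 18600 = -44640 cm⁻¹.
High-spin d⁶ would be t2g^4 e_g^2 with 1 pair; low-spin has 3, so 2 excess pairs cost +2P = +35380 cm⁻¹.
Overall CFSE = -44640 + 35380 = -9260 cm⁻¹.

-9260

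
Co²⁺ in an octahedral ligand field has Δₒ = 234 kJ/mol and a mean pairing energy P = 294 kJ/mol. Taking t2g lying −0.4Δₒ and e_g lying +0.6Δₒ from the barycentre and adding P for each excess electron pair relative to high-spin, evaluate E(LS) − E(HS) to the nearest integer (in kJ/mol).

Co sits in group 9; removing 2 electrons leaves Co²⁺ with 9 − 2 = 7 d electrons.
High-spin: t2g^5 e_g^2, CFSE = -0.8Δₒ = -187 kJ/mol.
Low-spin t2g^6 e_g^1 gives -1.8Δₒ = -421 kJ/mol, but forming 1 extra pair costs 1P = 294 kJ/mol, so E(LS) = -421 + 294 = -127 kJ/mol.
Thus E(LS) − E(HS) = 60 kJ/mol.

60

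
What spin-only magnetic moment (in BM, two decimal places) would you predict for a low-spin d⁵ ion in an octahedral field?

Configuration: t2g^5 e_g^0 → 1 unpaired electron.
μ(spin-only) = √[1(1+2)] = √3 ≈ 1.73 BM.

1.73 BM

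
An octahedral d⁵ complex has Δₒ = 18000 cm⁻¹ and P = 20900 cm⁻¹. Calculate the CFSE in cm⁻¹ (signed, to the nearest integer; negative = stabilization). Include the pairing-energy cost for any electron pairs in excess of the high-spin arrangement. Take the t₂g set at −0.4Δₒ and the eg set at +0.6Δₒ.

Here Δₒ < P (18000 < 20900), so the high-spin state is favoured.
Configuration: t₂g³ eg².
Orbital CFSE = 0.0Δₒ = 0.0 × 18000 = 0 cm⁻¹.
High-spin has no excess pairs, so no pairing correction applies.

0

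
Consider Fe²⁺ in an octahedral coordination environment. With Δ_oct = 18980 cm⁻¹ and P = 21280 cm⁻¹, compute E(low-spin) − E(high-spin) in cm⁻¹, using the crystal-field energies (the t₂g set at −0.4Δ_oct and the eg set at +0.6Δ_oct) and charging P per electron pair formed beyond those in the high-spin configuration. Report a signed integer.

Fe is in group 8, so Fe²⁺ is d⁶ (8 − 2 = 6).
High-spin d⁶ fills as t₂g⁴ eg² with CFSE 4(−0.4) + 2(+0.6) = -0.4Δ_oct = -7592 cm⁻¹.
Low-spin t₂g⁶ eg⁰ gives -2.4Δ_oct = -45552 cm⁻¹, but forming 2 extra pairs costs 2P = 42560 cm⁻¹, so E(LS) = -45552 + 42560 = -2992 cm⁻¹.
Thus E(LS) − E(HS) = 4600 cm⁻¹.

4600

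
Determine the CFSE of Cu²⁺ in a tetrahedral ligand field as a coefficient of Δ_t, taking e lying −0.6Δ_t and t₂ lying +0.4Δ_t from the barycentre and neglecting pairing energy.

Cu sits in group 11; removing 2 electrons leaves Cu²⁺ with 11 − 2 = 9 d electrons.
Tetrahedral fields are weak (Δₜ ≈ 4/9 Δₒ), so electrons fill high-spin.
Configuration: e⁴ t₂⁵.
CFSE = 4(-0.6Δ_t) + 5(0.4Δ_t) = -2.4Δ_t + 2.0Δ_t = -0.4Δ_t.

-0.4 Δ_t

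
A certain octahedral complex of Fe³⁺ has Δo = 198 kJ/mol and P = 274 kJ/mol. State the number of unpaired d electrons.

5

Fe³⁺: group 8, so d-count = 8 − 3 = 5.
Here Δo < P (198 < 274), so the high-spin state is favoured.
Filling d⁵ accordingly: t₂g³ eg².
Unpaired electrons: 5.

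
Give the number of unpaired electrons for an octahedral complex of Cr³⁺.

3

Group 6 minus oxidation state +3 gives a d³ configuration for Cr³⁺.
For octahedral d³ the high- and low-spin configurations coincide.
Configuration: t2g^3 e_g^0, giving 3 unpaired electrons.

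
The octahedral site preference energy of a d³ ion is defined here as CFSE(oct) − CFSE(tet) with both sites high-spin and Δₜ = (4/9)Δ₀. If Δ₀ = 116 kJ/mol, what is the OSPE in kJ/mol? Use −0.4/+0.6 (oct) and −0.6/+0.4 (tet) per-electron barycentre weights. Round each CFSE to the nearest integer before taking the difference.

-98

Octahedral high-spin t₂g³ eg⁰: CFSE = -1.2 × 116 = -139 kJ/mol.
Tetrahedral: e² t₂¹, CFSE = 2(−0.6) + 1(+0.4) = -0.8Δₜ = -0.8 × (4/9) × 116 = -41 kJ/mol.
Subtracting, OSPE = -139 − (-41) = -98 kJ/mol.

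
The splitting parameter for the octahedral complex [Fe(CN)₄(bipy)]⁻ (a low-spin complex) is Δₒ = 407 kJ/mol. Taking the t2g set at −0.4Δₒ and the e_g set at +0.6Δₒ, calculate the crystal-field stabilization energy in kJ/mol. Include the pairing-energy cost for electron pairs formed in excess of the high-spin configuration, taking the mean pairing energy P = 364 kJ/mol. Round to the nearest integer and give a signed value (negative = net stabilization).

Ligand charges: 4×(-1) from CN⁻ and 1×(+0) from bipy sum to -4; with overall charge -1, Fe is +3.
Fe³⁺: group 8, so d-count = 8 − 3 = 5.
Configuration: t2g^5 e_g^0.
The orbital stabilization is -2.0Δₒ = -2.0 × 407 = -814 kJ/mol.
Pairing penalty: 2 pairs vs 0 in the high-spin reference → 2 extra × P = 728 kJ/mol.
Net CFSE = -814 + 728 = -86 kJ/mol.

-86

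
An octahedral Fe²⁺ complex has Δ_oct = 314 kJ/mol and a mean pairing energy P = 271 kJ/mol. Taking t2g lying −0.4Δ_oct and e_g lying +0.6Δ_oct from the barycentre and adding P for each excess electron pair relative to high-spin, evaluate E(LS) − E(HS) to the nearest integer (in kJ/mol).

-86

Fe is in group 8, so Fe²⁺ is d⁶ (8 − 2 = 6).
In the high-spin limit (t2g^4 e_g^2) the orbital term is -0.4Δ_oct = -126 kJ/mol, with no excess pairing.
Low-spin: t2g^6 e_g^0, orbital CFSE = -2.4Δ_oct = -754 kJ/mol; plus 2 excess pairs × P = +542 kJ/mol; total -212 kJ/mol.
The difference is -212 − (-126) = -86 kJ/mol, so low-spin lies lower.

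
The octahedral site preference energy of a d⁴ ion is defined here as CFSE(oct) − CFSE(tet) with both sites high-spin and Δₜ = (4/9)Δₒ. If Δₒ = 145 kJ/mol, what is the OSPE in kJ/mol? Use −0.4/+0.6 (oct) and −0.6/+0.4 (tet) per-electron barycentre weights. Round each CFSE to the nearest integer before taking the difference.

-61

Octahedral high-spin t2g^3 e_g^1: CFSE = -0.6 × 145 = -87 kJ/mol.
Tetrahedral e^2 t2^2 gives -0.4Δₜ = -0.4 × (4/9) × 145 = -26 kJ/mol.
OSPE = -87 − (-26) = -61 kJ/mol.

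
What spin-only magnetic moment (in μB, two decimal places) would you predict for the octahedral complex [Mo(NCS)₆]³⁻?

3.87 μB

Each NCS⁻ contributes -1; 6 × (-1) = -6. With overall charge -3, Mo is in the +3 oxidation state.
Mo is in group 6, so Mo³⁺ is d³ (6 − 3 = 3).
Configuration: t₂g³ eg⁰ → 3 unpaired electrons.
μ(spin-only) = √[3(3+2)] = √15 ≈ 3.87 μB.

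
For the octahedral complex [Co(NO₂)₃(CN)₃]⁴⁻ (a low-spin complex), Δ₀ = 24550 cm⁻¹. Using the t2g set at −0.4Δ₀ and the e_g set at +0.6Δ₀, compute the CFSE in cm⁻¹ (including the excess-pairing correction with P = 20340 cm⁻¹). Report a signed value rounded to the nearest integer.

Ligand charges: 3×(-1) from NO₂⁻ and 3×(-1) from CN⁻ sum to -6; with overall charge -4, Co is +2.
Co is in group 9, so Co²⁺ is d⁷ (9 − 2 = 7).
Configuration: t2g^6 e_g^1.
Orbital CFSE = 6(-0.4) + 1(0.6) = -1.8Δ₀ = -1.8 × 24550 = -44190 cm⁻¹.
High-spin d⁷ would be t2g^5 e_g^2 with 2 pairs; low-spin has 3, so 1 excess pair costs +1P = +20340 cm⁻¹.
Net CFSE = -44190 + 20340 = -23850 cm⁻¹.

-23850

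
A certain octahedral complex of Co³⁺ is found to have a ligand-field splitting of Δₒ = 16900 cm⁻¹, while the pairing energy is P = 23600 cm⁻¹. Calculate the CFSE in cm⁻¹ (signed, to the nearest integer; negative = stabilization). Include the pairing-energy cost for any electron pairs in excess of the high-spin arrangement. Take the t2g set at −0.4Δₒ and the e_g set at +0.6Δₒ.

Co³⁺: group 9, so d-count = 9 − 3 = 6.
With Δₒ < P the complex is high-spin.
Configuration: t2g^4 e_g^2.
Orbital CFSE = -0.4Δₒ = -0.4 × 16900 = -6760 cm⁻¹.
High-spin has no excess pairs, so no pairing correction applies.

-6760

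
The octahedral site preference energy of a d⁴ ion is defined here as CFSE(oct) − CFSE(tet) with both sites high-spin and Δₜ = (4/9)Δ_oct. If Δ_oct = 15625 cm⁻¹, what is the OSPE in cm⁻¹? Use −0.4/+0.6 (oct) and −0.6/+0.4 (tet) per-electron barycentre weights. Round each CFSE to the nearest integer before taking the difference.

-6597

Octahedral (high-spin): t2g^3 e_g^1, CFSE = 3(−0.4) + 1(+0.6) = -0.6Δ_oct = -0.6 × 15625 = -9375 cm⁻¹.
Tetrahedral e^2 t2^2 gives -0.4Δₜ = -0.4 × (4/9) × 15625 = -2778 cm⁻¹.
Subtracting, OSPE = -9375 − (-2778) = -6597 cm⁻¹.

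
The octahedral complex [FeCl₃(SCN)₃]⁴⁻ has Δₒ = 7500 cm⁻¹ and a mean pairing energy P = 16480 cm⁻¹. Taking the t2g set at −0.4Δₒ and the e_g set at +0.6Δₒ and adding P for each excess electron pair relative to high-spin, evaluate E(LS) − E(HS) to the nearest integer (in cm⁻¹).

17960

Ligand charges: 3×(-1) from Cl⁻ and 3×(-1) from SCN⁻ sum to -6; with overall charge -4, Fe is +2.
Fe²⁺: group 8, so d-count = 8 − 2 = 6.
High-spin d⁶ fills as t2g^4 e_g^2 with CFSE 4(−0.4) + 2(+0.6) = -0.4Δₒ = -3000 cm⁻¹.
Low-spin t2g^6 e_g^0 gives -2.4Δₒ = -18000 cm⁻¹, but forming 2 extra pairs costs 2P = 32960 cm⁻¹, so E(LS) = -18000 + 32960 = 14960 cm⁻¹.
Thus E(LS) − E(HS) = 17960 cm⁻¹.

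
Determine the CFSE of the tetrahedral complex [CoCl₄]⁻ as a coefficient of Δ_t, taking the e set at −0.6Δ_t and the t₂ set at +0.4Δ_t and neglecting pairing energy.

-0.6 Δ_t

Each Cl⁻ contributes -1; 4 × (-1) = -4. With overall charge -1, Co is in the +3 oxidation state.
Co³⁺: group 9, so d-count = 9 − 3 = 6.
Tetrahedral splitting is small, so the complex is high-spin.
Configuration: e³ t₂³.
CFSE = 3(-0.6Δ_t) + 3(0.4Δ_t) = -1.8Δ_t + 1.2Δ_t = -0.6Δ_t.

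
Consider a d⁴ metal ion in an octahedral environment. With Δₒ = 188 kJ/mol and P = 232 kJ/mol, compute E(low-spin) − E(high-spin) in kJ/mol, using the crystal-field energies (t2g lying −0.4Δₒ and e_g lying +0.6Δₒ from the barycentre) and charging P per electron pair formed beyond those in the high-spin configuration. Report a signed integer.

In the high-spin limit (t2g^3 e_g^1) the orbital term is -0.6Δₒ = -113 kJ/mol, with no excess pairing.
For low-spin the configuration is t2g^4 e_g^0: orbital energy -1.6 × 188 = -301 kJ/mol, and 1 additional pair relative to high-spin adds 232 kJ/mol, giving -69 kJ/mol.
Thus E(LS) − E(HS) = 44 kJ/mol.

44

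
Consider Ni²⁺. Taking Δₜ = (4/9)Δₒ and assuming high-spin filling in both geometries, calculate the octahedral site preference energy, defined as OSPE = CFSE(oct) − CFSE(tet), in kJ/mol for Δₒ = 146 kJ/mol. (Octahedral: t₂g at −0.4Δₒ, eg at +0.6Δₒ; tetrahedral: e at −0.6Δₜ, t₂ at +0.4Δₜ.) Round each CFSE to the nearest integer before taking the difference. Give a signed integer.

Ni²⁺: group 10, so d-count = 10 − 2 = 8.
In an octahedral site d⁸ (HS) is t₂g⁶ eg², giving CFSE(oct) = -1.2Δₒ = -175 kJ/mol.
Tetrahedral: e⁴ t₂⁴, CFSE = 4(−0.6) + 4(+0.4) = -0.8Δₜ = -0.8 × (4/9) × 146 = -52 kJ/mol.
OSPE = -175 − (-52) = -123 kJ/mol.

-123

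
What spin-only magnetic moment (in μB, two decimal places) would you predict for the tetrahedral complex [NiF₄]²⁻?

Each F⁻ contributes -1; 4 × (-1) = -4. With overall charge -2, Ni is in the +2 oxidation state.
Group 10 minus oxidation state +2 gives a d⁸ configuration for Ni²⁺.
Tetrahedral fields are weak (Δₜ ≈ 4/9 Δₒ), so electrons fill high-spin.
Configuration: e⁴ t₂⁴ → 2 unpaired electrons.
μ(spin-only) = √[2(2+2)] = √8 ≈ 2.83 μB.

2.83 μB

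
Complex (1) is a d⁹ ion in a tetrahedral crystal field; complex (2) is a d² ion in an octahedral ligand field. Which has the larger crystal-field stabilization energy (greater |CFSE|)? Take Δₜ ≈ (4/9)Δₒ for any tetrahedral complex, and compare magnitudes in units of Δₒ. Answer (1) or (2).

(2)

(1): With tetrahedral geometry the complex is necessarily high-spin; e^4 t2^5, CFSE = -0.4Δₜ ≈ -0.18Δₒ.
(2): t₂g² eg⁰, CFSE = -0.8Δₒ.
So (2) has the larger |CFSE|.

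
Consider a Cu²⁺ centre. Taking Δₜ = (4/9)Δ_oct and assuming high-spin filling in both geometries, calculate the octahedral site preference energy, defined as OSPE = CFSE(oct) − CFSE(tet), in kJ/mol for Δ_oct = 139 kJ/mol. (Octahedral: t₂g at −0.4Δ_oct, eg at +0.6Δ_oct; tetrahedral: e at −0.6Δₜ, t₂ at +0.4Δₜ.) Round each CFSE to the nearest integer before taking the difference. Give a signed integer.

-58

Cu is in group 11, so Cu²⁺ is d⁹ (11 − 2 = 9).
In an octahedral site d⁹ (HS) is t₂g⁶ eg³, giving CFSE(oct) = -0.6Δ_oct = -83 kJ/mol.
Tetrahedral: e⁴ t₂⁵, CFSE = 4(−0.6) + 5(+0.4) = -0.4Δₜ = -0.4 × (4/9) × 139 = -25 kJ/mol.
OSPE = CFSE(oct) − CFSE(tet) = -83 − (-25) = -58 kJ/mol.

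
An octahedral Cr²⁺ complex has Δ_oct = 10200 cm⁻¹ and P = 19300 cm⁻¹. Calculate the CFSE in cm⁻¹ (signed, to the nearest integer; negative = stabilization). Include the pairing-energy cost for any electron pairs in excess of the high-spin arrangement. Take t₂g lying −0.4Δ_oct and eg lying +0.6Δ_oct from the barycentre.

Group 6 minus oxidation state +2 gives a d⁴ configuration for Cr²⁺.
With Δ_oct < P the complex is high-spin.
That gives t₂g³ eg¹.
Orbital CFSE = -0.6Δ_oct = -0.6 × 10200 = -6120 cm⁻¹.
High-spin has no excess pairs, so no pairing correction applies.

-6120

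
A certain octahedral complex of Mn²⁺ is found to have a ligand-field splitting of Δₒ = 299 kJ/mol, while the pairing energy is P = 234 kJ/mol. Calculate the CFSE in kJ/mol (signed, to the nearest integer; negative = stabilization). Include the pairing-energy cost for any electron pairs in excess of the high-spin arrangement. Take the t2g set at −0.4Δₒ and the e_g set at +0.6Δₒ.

-130

Mn is in group 7, so Mn²⁺ is d⁵ (7 − 2 = 5).
With Δₒ > P the complex is low-spin.
Configuration: t2g^5 e_g^0.
Orbital CFSE = -2.0Δₒ = -2.0 × 299 = -598 kJ/mol.
Excess pairs vs high-spin: 2 − 0 = 2; pairing cost = +468 kJ/mol.
Net CFSE = -598 + 468 = -130 kJ/mol.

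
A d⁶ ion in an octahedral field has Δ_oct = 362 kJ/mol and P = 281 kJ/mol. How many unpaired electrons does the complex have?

Since Δ_oct = 362 kJ/mol > P = 281 kJ/mol, the complex adopts the low-spin configuration.
Configuration: t2g^6 e_g^0.
Unpaired electrons: 0.

0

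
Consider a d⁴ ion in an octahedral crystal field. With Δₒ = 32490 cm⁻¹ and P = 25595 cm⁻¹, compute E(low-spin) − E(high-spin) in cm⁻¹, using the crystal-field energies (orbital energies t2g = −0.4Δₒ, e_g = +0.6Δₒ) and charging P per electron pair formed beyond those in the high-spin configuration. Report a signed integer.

High-spin d⁴ fills as t2g^3 e_g^1 with CFSE 3(−0.4) + 1(+0.6) = -0.6Δₒ = -19494 cm⁻¹.
For low-spin the configuration is t2g^4 e_g^0: orbital energy -1.6 × 32490 = -51984 cm⁻¹, and 1 additional pair relative to high-spin adds 25595 cm⁻¹, giving -26389 cm⁻¹.
Thus E(LS) − E(HS) = -6895 cm⁻¹.

-6895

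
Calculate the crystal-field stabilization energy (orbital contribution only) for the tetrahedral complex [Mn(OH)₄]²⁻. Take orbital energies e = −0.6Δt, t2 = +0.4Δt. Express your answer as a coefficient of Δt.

0.0 Δt

Each OH⁻ contributes -1; 4 × (-1) = -4. With overall charge -2, Mn is in the +2 oxidation state.
Group 7 minus oxidation state +2 gives a d⁵ configuration for Mn²⁺.
Tetrahedral splitting is small, so the complex is high-spin.
Configuration: e^2 t2^3.
CFSE = 2(-0.6Δt) + 3(0.4Δt) = -1.2Δt + 1.2Δt = 0.0Δt.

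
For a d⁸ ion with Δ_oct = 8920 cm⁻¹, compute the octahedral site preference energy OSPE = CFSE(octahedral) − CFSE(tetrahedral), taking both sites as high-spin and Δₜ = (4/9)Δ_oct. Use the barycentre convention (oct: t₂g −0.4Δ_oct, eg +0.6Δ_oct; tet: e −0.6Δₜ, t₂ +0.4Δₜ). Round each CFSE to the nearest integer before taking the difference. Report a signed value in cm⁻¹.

Octahedral (high-spin): t₂g⁶ eg², CFSE = 6(−0.4) + 2(+0.6) = -1.2Δ_oct = -1.2 × 8920 = -10704 cm⁻¹.
In a tetrahedral site the filling is e⁴ t₂⁴: CFSE(tet) = -0.8Δₜ = -0.8 × (4/9)(8920) = -3172 cm⁻¹.
OSPE = CFSE(oct) − CFSE(tet) = -10704 − (-3172) = -7532 cm⁻¹.

-7532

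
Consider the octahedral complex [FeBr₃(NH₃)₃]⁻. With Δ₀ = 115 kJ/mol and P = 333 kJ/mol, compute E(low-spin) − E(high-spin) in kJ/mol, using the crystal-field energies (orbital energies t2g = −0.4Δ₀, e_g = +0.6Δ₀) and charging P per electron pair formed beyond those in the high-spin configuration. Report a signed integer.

436

Ligand charges: 3×(-1) from Br⁻ and 3×(+0) from NH₃ sum to -3; with overall charge -1, Fe is +2.
Fe is in group 8, so Fe²⁺ is d⁶ (8 − 2 = 6).
In the high-spin limit (t2g^4 e_g^2) the orbital term is -0.4Δ₀ = -46 kJ/mol, with no excess pairing.
Low-spin: t2g^6 e_g^0, orbital CFSE = -2.4Δ₀ = -276 kJ/mol; plus 2 excess pairs × P = +666 kJ/mol; total 390 kJ/mol.
The difference is 390 − (-46) = 436 kJ/mol, so high-spin lies lower.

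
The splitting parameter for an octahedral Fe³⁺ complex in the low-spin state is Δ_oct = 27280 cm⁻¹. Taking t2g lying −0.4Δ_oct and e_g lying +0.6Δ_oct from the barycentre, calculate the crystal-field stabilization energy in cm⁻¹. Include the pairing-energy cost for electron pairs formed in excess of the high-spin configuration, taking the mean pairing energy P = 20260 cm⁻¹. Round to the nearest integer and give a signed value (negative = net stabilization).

Fe sits in group 8; removing 3 electrons leaves Fe³⁺ with 8 − 3 = 5 d electrons.
Electron filling gives t2g^5 e_g^0.
The orbital stabilization is -2.0Δ_oct = -2.0 × 27280 = -54560 cm⁻¹.
High-spin d⁵ would be t2g^3 e_g^2 with 0 pairs; low-spin has 2, so 2 excess pairs cost +2P = +40520 cm⁻¹.
Combining: -54560 + 40520 = -14040 cm⁻¹.

-14040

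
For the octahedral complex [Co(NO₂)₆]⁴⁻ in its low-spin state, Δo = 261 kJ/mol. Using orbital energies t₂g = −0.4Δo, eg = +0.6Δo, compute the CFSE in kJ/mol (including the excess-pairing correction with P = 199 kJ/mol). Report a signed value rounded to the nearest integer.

-271

Each NO₂⁻ contributes -1; 6 × (-1) = -6. With overall charge -4, Co is in the +2 oxidation state.
Co sits in group 9; removing 2 electrons leaves Co²⁺ with 9 − 2 = 7 d electrons.
Electron filling gives t₂g⁶ eg¹.
The orbital stabilization is -1.8Δo = -1.8 × 261 = -470 kJ/mol.
High-spin d⁷ would be t₂g⁵ eg² with 2 pairs; low-spin has 3, so 1 excess pair costs +1P = +199 kJ/mol.
Net CFSE = -470 + 199 = -271 kJ/mol.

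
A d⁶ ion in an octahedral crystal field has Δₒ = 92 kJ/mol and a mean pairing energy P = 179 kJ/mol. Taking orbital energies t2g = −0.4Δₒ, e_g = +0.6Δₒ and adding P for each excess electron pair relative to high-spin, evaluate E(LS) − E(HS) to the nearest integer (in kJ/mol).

In the high-spin limit (t2g^4 e_g^2) the orbital term is -0.4Δₒ = -37 kJ/mol, with no excess pairing.
For low-spin the configuration is t2g^6 e_g^0: orbital energy -2.4 × 92 = -221 kJ/mol, and 2 additional pairs relative to high-spin add 358 kJ/mol, giving 137 kJ/mol.
E(LS) − E(HS) = 137 − (-37) = 174 kJ/mol.

174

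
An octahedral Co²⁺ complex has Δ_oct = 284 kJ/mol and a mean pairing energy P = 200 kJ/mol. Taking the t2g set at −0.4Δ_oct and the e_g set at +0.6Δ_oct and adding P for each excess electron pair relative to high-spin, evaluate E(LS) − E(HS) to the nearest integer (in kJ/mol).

-84

Group 9 minus oxidation state +2 gives a d⁷ configuration for Co²⁺.
High-spin: t2g^5 e_g^2, CFSE = -0.8Δ_oct = -227 kJ/mol.
Low-spin t2g^6 e_g^1 gives -1.8Δ_oct = -511 kJ/mol, but forming 1 extra pair costs 1P = 200 kJ/mol, so E(LS) = -511 + 200 = -311 kJ/mol.
The difference is -311 − (-227) = -84 kJ/mol, so low-spin lies lower.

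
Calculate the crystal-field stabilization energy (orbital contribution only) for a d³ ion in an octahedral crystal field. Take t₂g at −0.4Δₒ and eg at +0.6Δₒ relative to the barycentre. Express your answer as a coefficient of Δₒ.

-1.2 Δₒ

Configuration: t₂g³ eg⁰.
CFSE = 3(-0.4Δₒ) + 0(0.6Δₒ) = -1.2Δₒ + 0.0Δₒ = -1.2Δₒ.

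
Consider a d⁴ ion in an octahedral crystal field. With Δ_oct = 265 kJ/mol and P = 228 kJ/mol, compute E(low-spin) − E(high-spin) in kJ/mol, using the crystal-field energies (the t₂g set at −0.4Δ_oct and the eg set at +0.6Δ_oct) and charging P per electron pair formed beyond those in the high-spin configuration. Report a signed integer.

In the high-spin limit (t₂g³ eg¹) the orbital term is -0.6Δ_oct = -159 kJ/mol, with no excess pairing.
Low-spin: t₂g⁴ eg⁰, orbital CFSE = -1.6Δ_oct = -424 kJ/mol; plus 1 excess pair × P = +228 kJ/mol; total -196 kJ/mol.
Thus E(LS) − E(HS) = -37 kJ/mol.

-37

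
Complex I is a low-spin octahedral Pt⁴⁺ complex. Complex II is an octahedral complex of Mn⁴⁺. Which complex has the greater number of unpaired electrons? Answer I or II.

I: Pt is in group 10, so Pt⁴⁺ is d⁶ (10 − 4 = 6); t2g^6 e_g^0 → 0 unpaired.
II: Group 7 minus oxidation state +4 gives a d³ configuration for Mn⁴⁺; For octahedral d³ the high- and low-spin configurations coincide; t₂g³ eg⁰ → 3 unpaired.
So II has more unpaired electrons.

II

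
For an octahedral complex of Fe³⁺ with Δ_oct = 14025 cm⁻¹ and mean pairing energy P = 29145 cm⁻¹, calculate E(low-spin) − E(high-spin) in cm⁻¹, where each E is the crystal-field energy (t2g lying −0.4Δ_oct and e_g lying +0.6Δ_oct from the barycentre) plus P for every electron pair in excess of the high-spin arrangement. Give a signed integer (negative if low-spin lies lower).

Fe³⁺: group 8, so d-count = 8 − 3 = 5.
High-spin d⁵ fills as t2g^3 e_g^2 with CFSE 3(−0.4) + 2(+0.6) = 0.0Δ_oct = 0 cm⁻¹.
For low-spin the configuration is t2g^5 e_g^0: orbital energy -2.0 × 14025 = -28050 cm⁻¹, and 2 additional pairs relative to high-spin add 58290 cm⁻¹, giving 30240 cm⁻¹.
The difference is 30240 − (0) = 30240 cm⁻¹, so high-spin lies lower.

30240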